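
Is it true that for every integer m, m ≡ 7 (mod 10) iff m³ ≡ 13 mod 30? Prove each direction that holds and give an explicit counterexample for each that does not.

(→) This fails: take m = 17. Then 17 ≡ 7 (mod 10), but 17³ = 4913 ≡ 23 (mod 30), not 13.

(←) Conversely, the residues r modulo 30 with r³ ≡ 13 (mod 30) are exactly {7}, and each is ≡ 7 (mod 10).

(⇒) fails; (⇐) holds.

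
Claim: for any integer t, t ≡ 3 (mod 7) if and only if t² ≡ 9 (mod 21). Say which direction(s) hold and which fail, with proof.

Both directions fail.

Forward direction. This fails: take t = 10. Then 10 ≡ 3 (mod 7), but 10² = 100 ≡ 16 (mod 21), not 9.

Converse. This fails: take t = 18. Then 18² = 324 ≡ 9 (mod 21), yet 18 ≡ 4 (mod 7), not 3.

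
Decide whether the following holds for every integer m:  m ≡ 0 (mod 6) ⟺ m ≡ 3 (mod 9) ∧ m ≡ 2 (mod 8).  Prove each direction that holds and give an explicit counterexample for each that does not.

Converse. If m ≡ 3 (mod 9) and m ≡ 2 (mod 8), then by the Chinese remainder theorem m ≡ 66 (mod 72). Since 66 ≡ 0 (mod 6) and 6 ∣ 72, we get m ≡ 0 (mod 6).

Forward direction. This fails: m = 0 gives 0 ≡ 0 (mod 6) but 0 ≡ 0 (mod 9), so the conjunction on the right does not hold.

Only the converse holds.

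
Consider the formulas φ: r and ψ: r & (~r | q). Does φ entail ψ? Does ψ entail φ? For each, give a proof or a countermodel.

Forward direction. This fails. Under r = T, q = F, the left side is true but the right side is false.

Converse. Assume the antecedent. If r is true, r reduces to true regardless of the other variables. If r is false, the antecedent cannot hold. Either way r holds.

Only the reverse direction holds.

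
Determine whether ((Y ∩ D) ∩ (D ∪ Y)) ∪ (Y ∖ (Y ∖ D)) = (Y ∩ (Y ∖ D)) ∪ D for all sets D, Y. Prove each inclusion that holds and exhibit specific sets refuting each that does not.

(⊆) Let x ∈ ((Y ∩ D) ∩ (D ∪ Y)) ∪ (Y ∖ (Y ∖ D)). Then x ∈ D ∩ Y, from which x ∈ (Y ∩ (Y ∖ D)) ∪ D.

(⊇) This inclusion fails. Take D = {1}, Y = ∅; then 1 ∈ (Y ∩ (Y ∖ D)) ∪ D but 1 ∉ ((Y ∩ D) ∩ (D ∪ Y)) ∪ (Y ∖ (Y ∖ D)).

Only the forward inclusion holds.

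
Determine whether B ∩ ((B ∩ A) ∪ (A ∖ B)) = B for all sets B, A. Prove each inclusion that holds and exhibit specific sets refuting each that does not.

(⊆) Let x ∈ B ∩ ((B ∩ A) ∪ (A ∖ B)). Then x ∈ B ∩ A, from which x ∈ B.

(⊇) This inclusion fails. Take B = {1}, A = ∅; then 1 ∈ B but 1 ∉ B ∩ ((B ∩ A) ∪ (A ∖ B)).

Only the forward inclusion holds.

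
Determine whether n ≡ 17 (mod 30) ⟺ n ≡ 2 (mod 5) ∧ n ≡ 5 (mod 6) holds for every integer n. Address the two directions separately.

(⟸) If n ≡ 2 (mod 5) and n ≡ 5 (mod 6), then by the Chinese remainder theorem n ≡ 17 (mod 30). This is exactly n ≡ 17 (mod 30).

(⟹) Suppose n ≡ 17 (mod 30); write n = 30j + 17. Since 5 ∣ 30, reducing mod 5 gives n ≡ 17 ≡ 2 (mod 5); since 6 ∣ 30, reducing mod 6 gives n ≡ 17 ≡ 5 (mod 6).

Both implications hold.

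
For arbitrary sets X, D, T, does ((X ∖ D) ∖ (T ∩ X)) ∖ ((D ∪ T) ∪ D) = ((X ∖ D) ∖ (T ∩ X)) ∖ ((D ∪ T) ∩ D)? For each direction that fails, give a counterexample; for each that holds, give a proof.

The two sets are equal.

Reverse inclusion. Let x ∈ ((X ∖ D) ∖ (T ∩ X)) ∖ ((D ∪ T) ∩ D). Then x ∈ X and x ∉ D, T, from which x ∈ ((X ∖ D) ∖ (T ∩ X)) ∖ ((D ∪ T) ∪ D).

Forward inclusion. Let x ∈ ((X ∖ D) ∖ (T ∩ X)) ∖ ((D ∪ T) ∪ D). Then x ∈ X and x ∉ D, T, from which x ∈ ((X ∖ D) ∖ (T ∩ X)) ∖ ((D ∪ T) ∩ D).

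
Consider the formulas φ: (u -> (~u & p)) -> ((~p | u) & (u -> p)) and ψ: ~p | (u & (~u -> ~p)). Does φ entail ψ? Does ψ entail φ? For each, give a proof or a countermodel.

(→) Assume the antecedent. If u is true, ~p | (u & (~u -> ~p)) reduces to true regardless of the other variables. If u is false, the antecedent forces (u = F, p = F), and ~p | (u & (~u -> ~p)) holds there. Either way ~p | (u & (~u -> ~p)) holds.

(←) Assume the antecedent. If u is true, the consequent reduces to true regardless of the other variables. If u is false, the antecedent forces (u = F, p = F), and the consequent holds there. Either way the consequent holds.

Both implications hold.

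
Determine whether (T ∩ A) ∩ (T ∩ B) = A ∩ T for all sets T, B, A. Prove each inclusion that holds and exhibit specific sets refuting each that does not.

(⟹) Let x ∈ (T ∩ A) ∩ (T ∩ B). Then x ∈ T ∩ B ∩ A, from which x ∈ A ∩ T.

(⟸) This inclusion fails. Take T = {1}, B = ∅, A = {1}; then 1 ∈ A ∩ T but 1 ∉ (T ∩ A) ∩ (T ∩ B).

The sets are not equal: only the forward inclusion holds.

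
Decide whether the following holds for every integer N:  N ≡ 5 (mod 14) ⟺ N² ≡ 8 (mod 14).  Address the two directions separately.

Neither direction holds.

[⇒] This fails: take N = 5. Then 5 ≡ 5 (mod 14), but 5² = 25 ≡ 11 (mod 14), not 8.

[⇐] This fails: take N = 6. Then 6² = 36 ≡ 8 (mod 14), yet 6 ≡ 6 (mod 14), not 5.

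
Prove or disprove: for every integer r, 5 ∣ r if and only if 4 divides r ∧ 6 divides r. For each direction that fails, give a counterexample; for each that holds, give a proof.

(⇒) fails and (⇐) fails.

Forward direction. This fails: take r = 5. Certainly 5 ∣ 5, but 4 ∤ 5.

Converse. This fails: take r = 12. Both 4 ∣ 12 and 6 ∣ 12, yet 12 is not a multiple of 5 (since 12 = 2·5 + 2), so 5 ∤ 12.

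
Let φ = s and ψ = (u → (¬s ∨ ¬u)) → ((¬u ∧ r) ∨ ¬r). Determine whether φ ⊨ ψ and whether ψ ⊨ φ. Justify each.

(⟹) Assume the antecedent. If s is true, the consequent reduces to true regardless of the other variables. If s is false, the antecedent cannot hold. Either way the consequent holds.

(⟸) This fails. Under s = F, r = F, u = F, the left side is false but the right side is true.

Only the forward direction holds.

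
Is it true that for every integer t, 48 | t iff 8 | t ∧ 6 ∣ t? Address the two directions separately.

(⟸) This fails: take t = 24. Both 8 ∣ 24 and 6 ∣ 24, yet 24 is not a multiple of 48 (since 24 = 0·48 + 24), so 48 ∤ 24.

(⟹) If 48 ∣ t, write t = 48q. Since 48 = 6·8, t = 8·(6q), so 8 ∣ t; and since 48 = 8·6, t = 6·(8q), so 6 ∣ t.

Only the forward implication holds.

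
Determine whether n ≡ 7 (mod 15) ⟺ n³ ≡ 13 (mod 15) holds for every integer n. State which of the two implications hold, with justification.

(⇒) Suppose n ≡ 7 (mod 15). Write n = 15j + 7. Then (15j + 7)³ = 3375j³ + 4725j² + 2205j + 343 = 15(225j³ + 315j² + 147j + 22) + 13, so n³ ≡ 13 (mod 15).

(⇐) Conversely, suppose n³ ≡ 13 (mod 15). The only residue r in {0, …, 14} with r³ ≡ 13 (mod 15) is r = 7, so n ≡ 7 (mod 15).

Both directions hold.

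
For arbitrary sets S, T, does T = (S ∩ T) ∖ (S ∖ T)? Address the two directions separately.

(⊆) fails; (⊇) holds.

Forward inclusion. This inclusion fails. Take S = ∅, T = {1}; then 1 ∈ T but 1 ∉ (S ∩ T) ∖ (S ∖ T).

Reverse inclusion. Let x ∈ (S ∩ T) ∖ (S ∖ T). Then x ∈ S ∩ T, from which x ∈ T.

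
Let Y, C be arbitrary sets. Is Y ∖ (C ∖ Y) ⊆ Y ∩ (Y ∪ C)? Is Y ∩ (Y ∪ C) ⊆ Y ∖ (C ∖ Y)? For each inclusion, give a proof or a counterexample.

Forward inclusion. Let x ∈ Y ∖ (C ∖ Y). Then either x ∈ Y and x ∉ C; or x ∈ Y ∩ C. In each case x ∈ Y ∩ (Y ∪ C), so Y ∖ (C ∖ Y) ⊆ Y ∩ (Y ∪ C).

Reverse inclusion. Let x ∈ Y ∩ (Y ∪ C). Then either x ∈ Y and x ∉ C; or x ∈ Y ∩ C. In each case x ∈ Y ∖ (C ∖ Y), so Y ∩ (Y ∪ C) ⊆ Y ∖ (C ∖ Y).

Both inclusions hold.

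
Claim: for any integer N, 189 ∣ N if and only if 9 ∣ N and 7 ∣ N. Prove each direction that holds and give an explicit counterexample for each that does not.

(→) If 189 ∣ N, write N = 189q. Since 189 = 21·9, N = 9·(21q), so 9 ∣ N; and since 189 = 27·7, N = 7·(27q), so 7 ∣ N.

(←) This fails: take N = 63. Both 9 ∣ 63 and 7 ∣ 63, yet 63 is not a multiple of 189 (since 63 = 0·189 + 63), so 189 ∤ 63.

Only the forward implication holds.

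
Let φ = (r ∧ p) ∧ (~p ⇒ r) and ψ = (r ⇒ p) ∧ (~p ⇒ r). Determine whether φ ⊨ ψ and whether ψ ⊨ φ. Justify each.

Only the forward implication holds.

Forward direction. Assume the antecedent. If p is true, (r ⇒ p) ∧ (~p ⇒ r) reduces to true regardless of the other variables. If p is false, the antecedent cannot hold. Either way (r ⇒ p) ∧ (~p ⇒ r) holds.

Converse. This fails. Under p = T, r = F, the left side is false but the right side is true.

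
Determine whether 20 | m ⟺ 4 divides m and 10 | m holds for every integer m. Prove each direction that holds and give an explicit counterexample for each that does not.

The biconditional holds.

(⇒) If 20 ∣ m, write m = 20q. Since 20 = 5·4, m = 4·(5q), so 4 ∣ m; and since 20 = 2·10, m = 10·(2q), so 10 ∣ m.

(⇐) Suppose 4 ∣ m and 10 ∣ m. Any common multiple of 4 and 10 is a multiple of their lcm; here lcm(4, 10) = 4·10/gcd(4, 10) = 40/2 = 20, so 20 ∣ m.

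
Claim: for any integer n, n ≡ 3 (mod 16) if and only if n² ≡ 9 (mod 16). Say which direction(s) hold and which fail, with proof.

Not equivalent: only (⇒) holds.

(⇐) This fails: take n = 5. Then 5² = 25 ≡ 9 (mod 16), yet 5 ≡ 5 (mod 16), not 3.

(⇒) Suppose n ≡ 3 (mod 16). Write n = 16j + 3. Then (16j + 3)² = 256j² + 96j + 9 = 16(16j² + 6j) + 9, so n² ≡ 9 (mod 16).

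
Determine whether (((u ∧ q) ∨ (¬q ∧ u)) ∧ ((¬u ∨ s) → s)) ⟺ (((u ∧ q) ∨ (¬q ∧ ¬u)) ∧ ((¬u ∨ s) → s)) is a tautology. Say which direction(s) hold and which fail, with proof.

Forward direction. This fails. Under u = T, s = F, q = F, the left side is true but the right side is false.

Converse. This fails. Under u = F, s = T, q = F, the left side is false but the right side is true.

Neither direction holds.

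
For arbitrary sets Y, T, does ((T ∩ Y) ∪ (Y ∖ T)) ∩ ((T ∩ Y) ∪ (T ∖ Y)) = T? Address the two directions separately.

(⟸) This inclusion fails. Take Y = ∅, T = {1}; then 1 ∈ T but 1 ∉ ((T ∩ Y) ∪ (Y ∖ T)) ∩ ((T ∩ Y) ∪ (T ∖ Y)).

(⟹) Let x ∈ ((T ∩ Y) ∪ (Y ∖ T)) ∩ ((T ∩ Y) ∪ (T ∖ Y)). Then x ∈ Y ∩ T, from which x ∈ T.

The sets are not equal: only the forward inclusion holds.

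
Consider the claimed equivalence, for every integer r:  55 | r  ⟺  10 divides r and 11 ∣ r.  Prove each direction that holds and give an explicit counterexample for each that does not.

[⇒] This fails: take r = 55. Certainly 55 ∣ 55, but 10 ∤ 55.

[⇐] Suppose 10 ∣ r and 11 ∣ r. Any common multiple of 10 and 11 is a multiple of their lcm; here gcd(10, 11) = 1, so lcm(10, 11) = 10·11 = 110, so 110 ∣ r. Since 55 ∣ 110, it follows that 55 ∣ r.

Only the reverse direction holds.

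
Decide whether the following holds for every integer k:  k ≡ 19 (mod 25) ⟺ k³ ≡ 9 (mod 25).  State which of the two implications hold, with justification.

(⟹) Suppose k ≡ 19 (mod 25). Write k = 25j + 19. Then (25j + 19)³ = 15625j³ + 35625j² + 27075j + 6859 = 25(625j³ + 1425j² + 1083j + 274) + 9, so k³ ≡ 9 (mod 25).

(⟸) Conversely, suppose k³ ≡ 9 (mod 25). The only residue r in {0, …, 24} with r³ ≡ 9 (mod 25) is r = 19, so k ≡ 19 (mod 25).

The biconditional holds.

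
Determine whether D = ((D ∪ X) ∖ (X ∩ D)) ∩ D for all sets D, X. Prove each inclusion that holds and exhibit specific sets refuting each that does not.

Only the reverse inclusion holds.

(⟸) Let x ∈ ((D ∪ X) ∖ (X ∩ D)) ∩ D. Then x ∈ D and x ∉ X, from which x ∈ D.

(⟹) This inclusion fails. Take D = {1}, X = {1}; then 1 ∈ D but 1 ∉ ((D ∪ X) ∖ (X ∩ D)) ∩ D.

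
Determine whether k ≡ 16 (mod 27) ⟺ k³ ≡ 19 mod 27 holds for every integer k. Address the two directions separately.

Forward direction. Suppose k ≡ 16 (mod 27). Write k = 27j + 16. Then (27j + 16)³ = 19683j³ + 34992j² + 20736j + 4096 = 27(729j³ + 1296j² + 768j + 151) + 19, so k³ ≡ 19 (mod 27).

Converse. This fails: take k = 7. Then 7³ = 343 ≡ 19 (mod 27), yet 7 ≡ 7 (mod 27), not 16.

Only the forward direction holds.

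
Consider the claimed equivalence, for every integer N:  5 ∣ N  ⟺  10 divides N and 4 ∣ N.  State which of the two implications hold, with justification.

(⇒) This fails: take N = 5. Certainly 5 ∣ 5, but 10 ∤ 5.

(⇐) Suppose 10 ∣ N and 4 ∣ N. Any common multiple of 10 and 4 is a multiple of their lcm; here lcm(10, 4) = 10·4/gcd(10, 4) = 40/2 = 20, so 20 ∣ N. Since 5 ∣ 20, it follows that 5 ∣ N.

The forward direction fails; the converse holds.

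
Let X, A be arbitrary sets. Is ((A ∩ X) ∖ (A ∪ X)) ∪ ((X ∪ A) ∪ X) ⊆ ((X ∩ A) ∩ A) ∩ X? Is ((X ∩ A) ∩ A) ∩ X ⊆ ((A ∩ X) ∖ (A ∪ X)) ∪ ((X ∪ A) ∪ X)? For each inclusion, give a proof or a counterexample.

(⊆) fails; (⊇) holds.

Reverse inclusion. Let x ∈ ((X ∩ A) ∩ A) ∩ X. Then x ∈ X ∩ A, from which x ∈ ((A ∩ X) ∖ (A ∪ X)) ∪ ((X ∪ A) ∪ X).

Forward inclusion. This inclusion fails. Take X = {1}, A = ∅; then 1 ∈ ((A ∩ X) ∖ (A ∪ X)) ∪ ((X ∪ A) ∪ X) but 1 ∉ ((X ∩ A) ∩ A) ∩ X.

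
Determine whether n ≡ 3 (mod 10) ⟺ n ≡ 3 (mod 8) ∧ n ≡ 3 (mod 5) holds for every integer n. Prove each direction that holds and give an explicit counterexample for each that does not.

[⇒] This fails: n = 33 gives 33 ≡ 3 (mod 10) but 33 ≡ 1 (mod 8), so the conjunction on the right does not hold.

[⇐] Conversely, if n ≡ 3 (mod 8) and n ≡ 3 (mod 5), then by the Chinese remainder theorem n ≡ 3 (mod 40). Since 3 ≡ 3 (mod 10) and 10 ∣ 40, we get n ≡ 3 (mod 10).

Only the reverse direction holds.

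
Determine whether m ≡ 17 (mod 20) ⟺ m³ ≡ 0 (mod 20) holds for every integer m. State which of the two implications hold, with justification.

Neither implication holds.

[⇒] This fails: take m = 17. Then 17 ≡ 17 (mod 20), but 17³ = 4913 ≡ 13 (mod 20), not 0.

[⇐] This fails: take m = 0. Then 0³ = 0 ≡ 0 (mod 20), yet 0 ≡ 0 (mod 20), not 17.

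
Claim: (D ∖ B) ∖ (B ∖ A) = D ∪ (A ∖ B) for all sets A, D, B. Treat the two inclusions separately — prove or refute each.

The sets are not equal: only the forward inclusion holds.

(⟹) Let x ∈ (D ∖ B) ∖ (B ∖ A). Then either x ∈ D and x ∉ A, B; or x ∈ A ∩ D and x ∉ B. In each case x ∈ D ∪ (A ∖ B), so (D ∖ B) ∖ (B ∖ A) ⊆ D ∪ (A ∖ B).

(⟸) This inclusion fails. Take A = {1}, D = ∅, B = ∅; then 1 ∈ D ∪ (A ∖ B) but 1 ∉ (D ∖ B) ∖ (B ∖ A).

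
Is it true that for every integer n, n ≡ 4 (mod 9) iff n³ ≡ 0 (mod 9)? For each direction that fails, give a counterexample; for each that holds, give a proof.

Forward direction. This fails: take n = 4. Then 4 ≡ 4 (mod 9), but 4³ = 64 ≡ 1 (mod 9), not 0.

Converse. This fails: take n = 0. Then 0³ = 0 ≡ 0 (mod 9), yet 0 ≡ 0 (mod 9), not 4.

(⇒) fails and (⇐) fails.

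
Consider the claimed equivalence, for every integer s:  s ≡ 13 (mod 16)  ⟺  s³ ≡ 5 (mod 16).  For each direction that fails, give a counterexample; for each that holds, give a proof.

The biconditional holds.

[⇒] Suppose s ≡ 13 (mod 16). Write s = 16j + 13. Then (16j + 13)³ = 4096j³ + 9984j² + 8112j + 2197 = 16(256j³ + 624j² + 507j + 137) + 5, so s³ ≡ 5 (mod 16).

[⇐] Conversely, suppose s³ ≡ 5 (mod 16). The only residue r in {0, …, 15} with r³ ≡ 5 (mod 16) is r = 13, so s ≡ 13 (mod 16).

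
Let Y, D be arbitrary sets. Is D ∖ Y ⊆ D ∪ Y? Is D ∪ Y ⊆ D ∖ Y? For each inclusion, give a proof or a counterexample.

Only the forward inclusion holds.

(⊆) Let x ∈ D ∖ Y. Then x ∈ D and x ∉ Y, from which x ∈ D ∪ Y.

(⊇) This inclusion fails. Take Y = {1}, D = ∅; then 1 ∈ D ∪ Y but 1 ∉ D ∖ Y.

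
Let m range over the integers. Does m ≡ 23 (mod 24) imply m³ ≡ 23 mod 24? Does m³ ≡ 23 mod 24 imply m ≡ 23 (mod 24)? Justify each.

Equivalent; both directions hold.

(⇒) Suppose m ≡ 23 (mod 24). Write m = 24j + 23. Then (24j + 23)³ = 13824j³ + 39744j² + 38088j + 12167 = 24(576j³ + 1656j² + 1587j + 506) + 23, so m³ ≡ 23 (mod 24).

(⇐) Conversely, suppose m³ ≡ 23 (mod 24). The only residue r in {0, …, 23} with r³ ≡ 23 (mod 24) is r = 23, so m ≡ 23 (mod 24).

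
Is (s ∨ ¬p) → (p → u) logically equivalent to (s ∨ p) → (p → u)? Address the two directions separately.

[⇒] This fails. Under p = T, s = F, u = F, the left side is true but the right side is false.

[⇐] Assume the antecedent. If p is true, the antecedent forces (p = T, s = F, u = T) or (p = T, s = T, u = T), and (s ∨ ¬p) → (p → u) holds there. If p is false, (s ∨ ¬p) → (p → u) reduces to true regardless of the other variables. Either way (s ∨ ¬p) → (p → u) holds.

Not equivalent: only (⇐) holds.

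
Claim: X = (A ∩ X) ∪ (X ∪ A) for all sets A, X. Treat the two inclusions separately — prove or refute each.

Forward inclusion. Let x ∈ X. Then either x ∈ X and x ∉ A; or x ∈ A ∩ X. In each case x ∈ (A ∩ X) ∪ (X ∪ A), so X ⊆ (A ∩ X) ∪ (X ∪ A).

Reverse inclusion. This inclusion fails. Take A = {1}, X = ∅; then 1 ∈ (A ∩ X) ∪ (X ∪ A) but 1 ∉ X.

The sets are not equal: only the forward inclusion holds.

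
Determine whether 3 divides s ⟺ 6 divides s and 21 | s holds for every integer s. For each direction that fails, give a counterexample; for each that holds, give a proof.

The forward direction fails; the converse holds.

(⟹) This fails: take s = 3. Certainly 3 ∣ 3, but 6 ∤ 3.

(⟸) Suppose 6 ∣ s and 21 ∣ s. Any common multiple of 6 and 21 is a multiple of their lcm; here lcm(6, 21) = 6·21/gcd(6, 21) = 126/3 = 42, so 42 ∣ s. Since 3 ∣ 42, it follows that 3 ∣ s.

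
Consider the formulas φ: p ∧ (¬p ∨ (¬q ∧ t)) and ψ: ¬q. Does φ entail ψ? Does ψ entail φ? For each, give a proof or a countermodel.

Only the forward direction holds.

(→) Assume the antecedent. If t is true, the antecedent forces (t = T, p = T, q = F), and ¬q holds there. If t is false, the antecedent cannot hold. Either way ¬q holds.

(←) This fails. Under t = F, p = F, q = F, the left side is false but the right side is true.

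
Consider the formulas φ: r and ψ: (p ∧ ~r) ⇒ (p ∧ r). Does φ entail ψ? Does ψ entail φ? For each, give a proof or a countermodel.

(⟸) This fails. Under r = F, p = F, the left side is false but the right side is true.

(⟹) Assume the antecedent. If r is true, (p ∧ ~r) ⇒ (p ∧ r) reduces to true regardless of the other variables. If r is false, the antecedent cannot hold. Either way (p ∧ ~r) ⇒ (p ∧ r) holds.

(⇒) holds; (⇐) fails.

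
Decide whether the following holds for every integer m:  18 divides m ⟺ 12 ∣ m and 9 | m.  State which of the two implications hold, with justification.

Not equivalent: only (⇐) holds.

Converse. Suppose 12 ∣ m and 9 ∣ m. Any common multiple of 12 and 9 is a multiple of their lcm; here lcm(12, 9) = 12·9/gcd(12, 9) = 108/3 = 36, so 36 ∣ m. Since 18 ∣ 36, it follows that 18 ∣ m.

Forward direction. This fails: take m = 18. Certainly 18 ∣ 18, but 12 ∤ 18.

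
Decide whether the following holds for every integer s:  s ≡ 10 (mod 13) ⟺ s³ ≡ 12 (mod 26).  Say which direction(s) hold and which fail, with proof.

[⇒] This fails: take s = 23. Then 23 ≡ 10 (mod 13), but 23³ = 12167 ≡ 25 (mod 26), not 12.

[⇐] This fails: take s = 4. Then 4³ = 64 ≡ 12 (mod 26), yet 4 ≡ 4 (mod 13), not 10.

(⇒) fails and (⇐) fails.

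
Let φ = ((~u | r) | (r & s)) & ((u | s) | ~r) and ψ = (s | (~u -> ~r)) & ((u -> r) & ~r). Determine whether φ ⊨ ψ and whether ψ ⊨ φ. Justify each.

[⇐] Assume the antecedent. If u is true, the antecedent cannot hold. If u is false, the antecedent forces (u = F, r = F, s = F) or (u = F, r = F, s = T), and the consequent holds there. Either way the consequent holds.

[⇒] This fails. Under u = T, r = T, s = F, the left side is true but the right side is false.

Only the reverse direction holds.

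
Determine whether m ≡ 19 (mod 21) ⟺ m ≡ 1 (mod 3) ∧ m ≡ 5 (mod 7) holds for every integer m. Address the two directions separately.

(⟸) If m ≡ 1 (mod 3) and m ≡ 5 (mod 7), then by the Chinese remainder theorem m ≡ 19 (mod 21). This is exactly m ≡ 19 (mod 21).

(⟹) Suppose m ≡ 19 (mod 21); write m = 21j + 19. Since 3 ∣ 21, reducing mod 3 gives m ≡ 19 ≡ 1 (mod 3); since 7 ∣ 21, reducing mod 7 gives m ≡ 19 ≡ 5 (mod 7).

Both directions hold.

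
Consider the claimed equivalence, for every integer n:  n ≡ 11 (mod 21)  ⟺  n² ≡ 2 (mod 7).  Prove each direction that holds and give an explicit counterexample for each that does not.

Only the forward implication holds.

(⇐) This fails: take n = 3. Then 3² = 9 ≡ 2 (mod 7), yet 3 ≡ 3 (mod 21), not 11.

(⇒) Suppose n ≡ 11 (mod 21). Then n² ≡ 11² = 121 (mod 21), and since 7 ∣ 21, also n² ≡ 2 (mod 7).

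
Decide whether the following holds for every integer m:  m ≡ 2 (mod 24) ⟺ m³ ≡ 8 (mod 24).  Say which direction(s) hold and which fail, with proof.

(⟸) This fails: take m = 8. Then 8³ = 512 ≡ 8 (mod 24), yet 8 ≡ 8 (mod 24), not 2.

(⟹) Suppose m ≡ 2 (mod 24). Write m = 24j + 2. Then (24j + 2)³ = 13824j³ + 3456j² + 288j + 8 = 24(576j³ + 144j² + 12j) + 8, so m³ ≡ 8 (mod 24).

Not equivalent: only (⇒) holds.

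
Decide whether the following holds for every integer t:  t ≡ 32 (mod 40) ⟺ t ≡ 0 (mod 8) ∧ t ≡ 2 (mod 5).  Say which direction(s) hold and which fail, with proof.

(→) Suppose t ≡ 32 (mod 40); write t = 40j + 32. Since 8 ∣ 40, reducing mod 8 gives t ≡ 32 ≡ 0 (mod 8); since 5 ∣ 40, reducing mod 5 gives t ≡ 32 ≡ 2 (mod 5).

(←) Conversely, if t ≡ 0 (mod 8) and t ≡ 2 (mod 5), then by the Chinese remainder theorem t ≡ 32 (mod 40). This is exactly t ≡ 32 (mod 40).

Both directions hold; the statement is true.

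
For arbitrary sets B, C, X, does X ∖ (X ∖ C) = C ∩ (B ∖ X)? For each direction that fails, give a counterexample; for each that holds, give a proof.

Both inclusions fail.

(⊆) This inclusion fails. Take B = ∅, C = {1}, X = {1}; then 1 ∈ X ∖ (X ∖ C) but 1 ∉ C ∩ (B ∖ X).

(⊇) This inclusion fails. Take B = {1}, C = {1}, X = ∅; then 1 ∈ C ∩ (B ∖ X) but 1 ∉ X ∖ (X ∖ C).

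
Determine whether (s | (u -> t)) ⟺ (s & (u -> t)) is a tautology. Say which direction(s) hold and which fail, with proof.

(⇒) fails; (⇐) holds.

(→) This fails. Under t = F, u = F, s = F, the left side is true but the right side is false.

(←) Assume the antecedent. If t is true, s | (u -> t) reduces to true regardless of the other variables. If t is false, the antecedent forces (t = F, u = F, s = T), and s | (u -> t) holds there. Either way s | (u -> t) holds.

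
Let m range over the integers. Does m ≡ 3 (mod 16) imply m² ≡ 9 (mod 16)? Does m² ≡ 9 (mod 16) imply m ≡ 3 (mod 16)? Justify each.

(⇒) holds; (⇐) fails.

[⇐] This fails: take m = 5. Then 5² = 25 ≡ 9 (mod 16), yet 5 ≡ 5 (mod 16), not 3.

[⇒] Suppose m ≡ 3 (mod 16). Write m = 16j + 3. Then (16j + 3)² = 256j² + 96j + 9 = 16(16j² + 6j) + 9, so m² ≡ 9 (mod 16).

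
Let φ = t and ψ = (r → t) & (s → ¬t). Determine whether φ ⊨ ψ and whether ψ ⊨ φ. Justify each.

(⇒) fails and (⇐) fails.

(⟹) This fails. Under s = T, r = F, t = T, the left side is true but the right side is false.

(⟸) This fails. Under s = F, r = F, t = F, the left side is false but the right side is true.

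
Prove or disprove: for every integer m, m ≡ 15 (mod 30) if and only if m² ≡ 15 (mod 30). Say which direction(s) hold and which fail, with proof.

Converse. Suppose m² ≡ 15 (mod 30). The only residue r in {0, …, 29} with r² ≡ 15 (mod 30) is r = 15, so m ≡ 15 (mod 30).

Forward direction. Suppose m ≡ 15 (mod 30). Write m = 30j + 15. Then (30j + 15)² = 900j² + 900j + 225 = 30(30j² + 30j + 7) + 15, so m² ≡ 15 (mod 30).

Both directions hold.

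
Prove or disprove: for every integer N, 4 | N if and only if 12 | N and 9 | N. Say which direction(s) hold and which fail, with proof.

(→) This fails: take N = 4. Certainly 4 ∣ 4, but 12 ∤ 4.

(←) Suppose 12 ∣ N and 9 ∣ N. Any common multiple of 12 and 9 is a multiple of their lcm; here lcm(12, 9) = 12·9/gcd(12, 9) = 108/3 = 36, so 36 ∣ N. Since 4 ∣ 36, it follows that 4 ∣ N.

Only the reverse direction holds.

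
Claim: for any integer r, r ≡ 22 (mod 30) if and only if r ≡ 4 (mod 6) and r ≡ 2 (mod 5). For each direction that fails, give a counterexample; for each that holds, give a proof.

(⇒) Suppose r ≡ 22 (mod 30); write r = 30j + 22. Since 6 ∣ 30, reducing mod 6 gives r ≡ 22 ≡ 4 (mod 6); since 5 ∣ 30, reducing mod 5 gives r ≡ 22 ≡ 2 (mod 5).

(⇐) Conversely, if r ≡ 4 (mod 6) and r ≡ 2 (mod 5), then by the Chinese remainder theorem r ≡ 22 (mod 30). This is exactly r ≡ 22 (mod 30).

Both directions hold.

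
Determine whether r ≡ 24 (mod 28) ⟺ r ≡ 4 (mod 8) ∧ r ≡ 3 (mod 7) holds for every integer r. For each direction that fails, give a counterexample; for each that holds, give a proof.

(⟹) This fails: r = 24 gives 24 ≡ 24 (mod 28) but 24 ≡ 0 (mod 8), so the conjunction on the right does not hold.

(⟸) Conversely, if r ≡ 4 (mod 8) and r ≡ 3 (mod 7), then by the Chinese remainder theorem r ≡ 52 (mod 56). Since 52 ≡ 24 (mod 28) and 28 ∣ 56, we get r ≡ 24 (mod 28).

The forward direction fails; the converse holds.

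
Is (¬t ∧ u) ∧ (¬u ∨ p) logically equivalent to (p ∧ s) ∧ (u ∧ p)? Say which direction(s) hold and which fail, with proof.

(⇒) This fails. Under u = T, s = F, t = F, p = T, the left side is true but the right side is false.

(⇐) This fails. Under u = T, s = T, t = T, p = T, the left side is false but the right side is true.

(⇒) fails and (⇐) fails.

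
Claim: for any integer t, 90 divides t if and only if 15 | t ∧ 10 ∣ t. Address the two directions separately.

(⇒) If 90 ∣ t, write t = 90q. Since 90 = 6·15, t = 15·(6q), so 15 ∣ t; and since 90 = 9·10, t = 10·(9q), so 10 ∣ t.

(⇐) This fails: take t = 30. Both 15 ∣ 30 and 10 ∣ 30, yet 30 is not a multiple of 90 (since 30 = 0·90 + 30), so 90 ∤ 30.

Only the forward direction holds.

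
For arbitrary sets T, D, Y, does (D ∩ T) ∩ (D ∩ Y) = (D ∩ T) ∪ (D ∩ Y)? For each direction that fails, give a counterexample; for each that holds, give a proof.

Forward inclusion. Let x ∈ (D ∩ T) ∩ (D ∩ Y). Then x ∈ T ∩ D ∩ Y, from which x ∈ (D ∩ T) ∪ (D ∩ Y).

Reverse inclusion. This inclusion fails. Take T = {1}, D = {1}, Y = ∅; then 1 ∈ (D ∩ T) ∪ (D ∩ Y) but 1 ∉ (D ∩ T) ∩ (D ∩ Y).

Only the forward inclusion holds.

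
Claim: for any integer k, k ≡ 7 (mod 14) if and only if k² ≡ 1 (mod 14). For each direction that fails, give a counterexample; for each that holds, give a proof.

Forward direction. This fails: take k = 7. Then 7 ≡ 7 (mod 14), but 7² = 49 ≡ 7 (mod 14), not 1.

Converse. This fails: take k = 1. Then 1² = 1 ≡ 1 (mod 14), yet 1 ≡ 1 (mod 14), not 7.

(⇒) fails and (⇐) fails.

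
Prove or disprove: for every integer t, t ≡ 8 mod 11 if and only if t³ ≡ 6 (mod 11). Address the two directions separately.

Converse. Suppose t³ ≡ 6 (mod 11). The only residue r in {0, …, 10} with r³ ≡ 6 (mod 11) is r = 8, so t ≡ 8 (mod 11).

Forward direction. Suppose t ≡ 8 mod 11. Write t = 11j + 8. Then (11j + 8)³ = 1331j³ + 2904j² + 2112j + 512 = 11(121j³ + 264j² + 192j + 46) + 6, so t³ ≡ 6 (mod 11).

Equivalent; both directions hold.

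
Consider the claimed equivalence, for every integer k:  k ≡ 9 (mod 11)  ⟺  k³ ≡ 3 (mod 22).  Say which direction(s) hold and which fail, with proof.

Not equivalent: only (⇐) holds.

(⟹) This fails: take k = 20. Then 20 ≡ 9 (mod 11), but 20³ = 8000 ≡ 14 (mod 22), not 3.

(⟸) Conversely, the residues r modulo 22 with r³ ≡ 3 (mod 22) are exactly {9}, and each is ≡ 9 (mod 11).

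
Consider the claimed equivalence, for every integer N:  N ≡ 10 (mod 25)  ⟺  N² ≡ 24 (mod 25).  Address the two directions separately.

(→) This fails: take N = 10. Then 10 ≡ 10 (mod 25), but 10² = 100 ≡ 0 (mod 25), not 24.

(←) This fails: take N = 7. Then 7² = 49 ≡ 24 (mod 25), yet 7 ≡ 7 (mod 25), not 10.

Neither direction holds.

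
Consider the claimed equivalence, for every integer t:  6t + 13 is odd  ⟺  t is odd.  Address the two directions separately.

(→) This fails: take t = 2. Then 6t + 13 = 25, which is odd, yet t = 2 is even, not odd.

(←) Suppose t is odd. Since 6 is even, 6t is even for every t, so 6t + 13 has the same parity as 13, which is odd. Hence 6t + 13 is odd.

(⇒) fails; (⇐) holds.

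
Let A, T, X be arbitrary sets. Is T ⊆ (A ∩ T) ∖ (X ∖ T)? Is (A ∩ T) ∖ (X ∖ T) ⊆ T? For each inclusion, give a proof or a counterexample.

Only the reverse inclusion holds.

(⟹) This inclusion fails. Take A = ∅, T = {1}, X = ∅; then 1 ∈ T but 1 ∉ (A ∩ T) ∖ (X ∖ T).

(⟸) Let x ∈ (A ∩ T) ∖ (X ∖ T). Then either x ∈ A ∩ T and x ∉ X; or x ∈ A ∩ T ∩ X. In each case x ∈ T, so (A ∩ T) ∖ (X ∖ T) ⊆ T.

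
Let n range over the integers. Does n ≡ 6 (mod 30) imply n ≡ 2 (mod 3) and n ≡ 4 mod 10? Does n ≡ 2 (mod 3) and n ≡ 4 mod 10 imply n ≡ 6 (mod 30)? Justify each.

Neither direction holds.

(⇒) This fails: n = 6 gives 6 ≡ 6 (mod 30) but 6 ≡ 0 (mod 3), so the conjunction on the right does not hold.

(⇐) This fails: n = 14 satisfies both congruences on the right (14 ≡ 2 mod 3 and 14 ≡ 4 mod 10) yet 14 ≡ 14 (mod 30), not 6.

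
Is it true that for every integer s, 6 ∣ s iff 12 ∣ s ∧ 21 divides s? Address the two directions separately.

The forward direction fails; the converse holds.

(⇒) This fails: take s = 6. Certainly 6 ∣ 6, but 12 ∤ 6.

(⇐) Suppose 12 ∣ s and 21 ∣ s. Any common multiple of 12 and 21 is a multiple of their lcm; here lcm(12, 21) = 12·21/gcd(12, 21) = 252/3 = 84, so 84 ∣ s. Since 6 ∣ 84, it follows that 6 ∣ s.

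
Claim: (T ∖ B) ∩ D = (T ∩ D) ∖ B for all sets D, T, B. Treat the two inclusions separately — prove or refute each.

The two sets are equal.

(⟹) Let x ∈ (T ∖ B) ∩ D. Then x ∈ D ∩ T and x ∉ B, from which x ∈ (T ∩ D) ∖ B.

(⟸) Let x ∈ (T ∩ D) ∖ B. Then x ∈ D ∩ T and x ∉ B, from which x ∈ (T ∖ B) ∩ D.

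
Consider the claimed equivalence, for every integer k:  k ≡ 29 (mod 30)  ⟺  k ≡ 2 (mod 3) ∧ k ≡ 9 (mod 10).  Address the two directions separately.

The biconditional holds.

(⟹) Suppose k ≡ 29 (mod 30); write k = 30j + 29. Since 3 ∣ 30, reducing mod 3 gives k ≡ 29 ≡ 2 (mod 3); since 10 ∣ 30, reducing mod 10 gives k ≡ 29 ≡ 9 (mod 10).

(⟸) Conversely, if k ≡ 2 (mod 3) and k ≡ 9 (mod 10), then by the Chinese remainder theorem k ≡ 29 (mod 30). This is exactly k ≡ 29 (mod 30).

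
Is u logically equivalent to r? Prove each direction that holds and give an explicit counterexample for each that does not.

(⇒) fails and (⇐) fails.

(⇒) This fails. Under u = T, r = F, the left side is true but the right side is false.

(⇐) This fails. Under u = F, r = T, the left side is false but the right side is true.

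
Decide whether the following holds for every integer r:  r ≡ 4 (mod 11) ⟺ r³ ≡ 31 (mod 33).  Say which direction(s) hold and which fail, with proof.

Only the converse holds.

(⇐) The residues r modulo 33 with r³ ≡ 31 (mod 33) are exactly {4}, and each is ≡ 4 (mod 11).

(⇒) This fails: take r = 15. Then 15 ≡ 4 (mod 11), but 15³ = 3375 ≡ 9 (mod 33), not 31.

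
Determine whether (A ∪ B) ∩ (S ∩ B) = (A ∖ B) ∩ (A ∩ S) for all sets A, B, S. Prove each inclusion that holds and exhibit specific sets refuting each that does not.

Both inclusions fail.

(⊆) This inclusion fails. Take A = ∅, B = {1}, S = {1}; then 1 ∈ (A ∪ B) ∩ (S ∩ B) but 1 ∉ (A ∖ B) ∩ (A ∩ S).

(⊇) This inclusion fails. Take A = {1}, B = ∅, S = {1}; then 1 ∈ (A ∖ B) ∩ (A ∩ S) but 1 ∉ (A ∪ B) ∩ (S ∩ B).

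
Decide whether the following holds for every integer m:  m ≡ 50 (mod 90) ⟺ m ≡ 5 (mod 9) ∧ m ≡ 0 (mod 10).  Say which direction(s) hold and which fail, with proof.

Both directions hold.

(⇐) If m ≡ 5 (mod 9) and m ≡ 0 (mod 10), then by the Chinese remainder theorem m ≡ 50 (mod 90). This is exactly m ≡ 50 (mod 90).

(⇒) Suppose m ≡ 50 (mod 90); write m = 90j + 50. Since 9 ∣ 90, reducing mod 9 gives m ≡ 50 ≡ 5 (mod 9); since 10 ∣ 90, reducing mod 10 gives m ≡ 50 ≡ 0 (mod 10).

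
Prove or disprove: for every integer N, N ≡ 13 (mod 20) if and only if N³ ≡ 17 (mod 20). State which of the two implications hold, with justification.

(→) Suppose N ≡ 13 (mod 20). Write N = 20j + 13. Then (20j + 13)³ = 8000j³ + 15600j² + 10140j + 2197 = 20(400j³ + 780j² + 507j + 109) + 17, so N³ ≡ 17 (mod 20).

(←) Conversely, suppose N³ ≡ 17 (mod 20). The only residue r in {0, …, 19} with r³ ≡ 17 (mod 20) is r = 13, so N ≡ 13 (mod 20).

Both directions hold.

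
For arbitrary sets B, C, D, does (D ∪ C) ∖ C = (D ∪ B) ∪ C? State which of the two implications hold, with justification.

Only the forward inclusion holds.

Forward inclusion. Let x ∈ (D ∪ C) ∖ C. Then either x ∈ D and x ∉ B, C; or x ∈ B ∩ D and x ∉ C. In each case x ∈ (D ∪ B) ∪ C, so (D ∪ C) ∖ C ⊆ (D ∪ B) ∪ C.

Reverse inclusion. This inclusion fails. Take B = {1}, C = ∅, D = ∅; then 1 ∈ (D ∪ B) ∪ C but 1 ∉ (D ∪ C) ∖ C.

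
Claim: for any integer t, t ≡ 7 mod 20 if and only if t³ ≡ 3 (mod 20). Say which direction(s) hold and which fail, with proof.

Both implications hold.

(→) Suppose t ≡ 7 mod 20. Write t = 20j + 7. Then (20j + 7)³ = 8000j³ + 8400j² + 2940j + 343 = 20(400j³ + 420j² + 147j + 17) + 3, so t³ ≡ 3 (mod 20).

(←) Conversely, suppose t³ ≡ 3 (mod 20). The only residue r in {0, …, 19} with r³ ≡ 3 (mod 20) is r = 7, so t ≡ 7 (mod 20).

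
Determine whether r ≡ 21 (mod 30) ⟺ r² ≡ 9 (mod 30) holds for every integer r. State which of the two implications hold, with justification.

[⇒] This fails: take r = 21. Then 21 ≡ 21 (mod 30), but 21² = 441 ≡ 21 (mod 30), not 9.

[⇐] This fails: take r = 3. Then 3² = 9 ≡ 9 (mod 30), yet 3 ≡ 3 (mod 30), not 21.

Both directions fail.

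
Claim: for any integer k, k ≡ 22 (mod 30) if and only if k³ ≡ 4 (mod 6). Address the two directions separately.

(→) Suppose k ≡ 22 (mod 30). Then k³ ≡ 22³ = 10648 (mod 30), and since 6 ∣ 30, also k³ ≡ 4 (mod 6).

(←) This fails: take k = 4. Then 4³ = 64 ≡ 4 (mod 6), yet 4 ≡ 4 (mod 30), not 22.

Only the forward implication holds.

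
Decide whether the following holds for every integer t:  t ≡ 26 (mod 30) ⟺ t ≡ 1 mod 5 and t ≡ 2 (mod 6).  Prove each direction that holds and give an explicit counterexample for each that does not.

[⇒] Suppose t ≡ 26 (mod 30); write t = 30j + 26. Since 5 ∣ 30, reducing mod 5 gives t ≡ 26 ≡ 1 (mod 5); since 6 ∣ 30, reducing mod 6 gives t ≡ 26 ≡ 2 (mod 6).

[⇐] Conversely, if t ≡ 1 (mod 5) and t ≡ 2 (mod 6), then by the Chinese remainder theorem t ≡ 26 (mod 30). This is exactly t ≡ 26 (mod 30).

Both directions hold; the statement is true.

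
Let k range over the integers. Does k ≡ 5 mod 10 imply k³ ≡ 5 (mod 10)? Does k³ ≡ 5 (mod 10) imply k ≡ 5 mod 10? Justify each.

(⟹) Suppose k ≡ 5 mod 10. Write k = 10j + 5. Then (10j + 5)³ = 1000j³ + 1500j² + 750j + 125 = 10(100j³ + 150j² + 75j + 12) + 5, so k³ ≡ 5 (mod 10).

(⟸) Conversely, suppose k³ ≡ 5 (mod 10). The only residue r in {0, …, 9} with r³ ≡ 5 (mod 10) is r = 5, so k ≡ 5 (mod 10).

Both directions hold; the statement is true.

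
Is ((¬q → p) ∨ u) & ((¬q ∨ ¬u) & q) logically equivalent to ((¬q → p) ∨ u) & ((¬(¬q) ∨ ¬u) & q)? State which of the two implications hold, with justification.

(⇐) This fails. Under u = T, q = T, p = F, the left side is false but the right side is true.

(⇒) Assume the antecedent. If u is true, the antecedent cannot hold. If u is false, the antecedent forces (u = F, q = T, p = F) or (u = F, q = T, p = T), and the consequent holds there. Either way the consequent holds.

Not equivalent: only (⇒) holds.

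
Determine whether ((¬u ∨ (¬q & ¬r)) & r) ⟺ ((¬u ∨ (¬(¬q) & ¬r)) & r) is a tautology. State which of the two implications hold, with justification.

The biconditional holds.

(→) Assume the antecedent. If q is true, the antecedent forces (q = T, r = T, u = F), and (¬u ∨ (¬(¬q) & ¬r)) & r holds there. If q is false, the antecedent forces (q = F, r = T, u = F), and (¬u ∨ (¬(¬q) & ¬r)) & r holds there. Either way (¬u ∨ (¬(¬q) & ¬r)) & r holds.

(←) Assume the antecedent. If q is true, the antecedent forces (q = T, r = T, u = F), and (¬u ∨ (¬q & ¬r)) & r holds there. If q is false, the antecedent forces (q = F, r = T, u = F), and (¬u ∨ (¬q & ¬r)) & r holds there. Either way (¬u ∨ (¬q & ¬r)) & r holds.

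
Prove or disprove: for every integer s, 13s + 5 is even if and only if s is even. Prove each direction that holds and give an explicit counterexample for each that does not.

(⇒) This fails: s = 5 gives 13s + 5 = 70, which is even, but 5 is odd, not even.

(⇐) This also fails: s = 6 is even, but 13s + 5 = 83 is odd, not even.

Neither direction holds.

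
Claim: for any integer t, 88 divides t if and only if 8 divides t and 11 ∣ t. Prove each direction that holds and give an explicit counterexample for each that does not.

(⟹) If 88 ∣ t, write t = 88q. Since 88 = 11·8, t = 8·(11q), so 8 ∣ t; and since 88 = 8·11, t = 11·(8q), so 11 ∣ t.

(⟸) Suppose 8 ∣ t and 11 ∣ t. Any common multiple of 8 and 11 is a multiple of their lcm; here gcd(8, 11) = 1, so lcm(8, 11) = 8·11 = 88, so 88 ∣ t.

Equivalent; both directions hold.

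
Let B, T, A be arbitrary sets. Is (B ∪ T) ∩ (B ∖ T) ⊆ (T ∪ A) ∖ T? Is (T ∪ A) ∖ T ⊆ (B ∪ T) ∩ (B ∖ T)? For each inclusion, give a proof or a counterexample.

Forward inclusion. This inclusion fails. Take B = {1}, T = ∅, A = ∅; then 1 ∈ (B ∪ T) ∩ (B ∖ T) but 1 ∉ (T ∪ A) ∖ T.

Reverse inclusion. This inclusion fails. Take B = ∅, T = ∅, A = {1}; then 1 ∈ (T ∪ A) ∖ T but 1 ∉ (B ∪ T) ∩ (B ∖ T).

(⊆) fails and (⊇) fails.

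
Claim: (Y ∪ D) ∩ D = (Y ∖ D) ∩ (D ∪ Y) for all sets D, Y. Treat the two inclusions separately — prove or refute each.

(⊆) This inclusion fails. Take D = {1}, Y = ∅; then 1 ∈ (Y ∪ D) ∩ D but 1 ∉ (Y ∖ D) ∩ (D ∪ Y).

(⊇) This inclusion fails. Take D = ∅, Y = {1}; then 1 ∈ (Y ∖ D) ∩ (D ∪ Y) but 1 ∉ (Y ∪ D) ∩ D.

Both inclusions fail.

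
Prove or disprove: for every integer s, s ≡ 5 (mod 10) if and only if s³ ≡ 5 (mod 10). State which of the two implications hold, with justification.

The biconditional holds.

Forward direction. Suppose s ≡ 5 (mod 10). Write s = 10j + 5. Then (10j + 5)³ = 1000j³ + 1500j² + 750j + 125 = 10(100j³ + 150j² + 75j + 12) + 5, so s³ ≡ 5 (mod 10).

Converse. Suppose s³ ≡ 5 (mod 10). The only residue r in {0, …, 9} with r³ ≡ 5 (mod 10) is r = 5, so s ≡ 5 (mod 10).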